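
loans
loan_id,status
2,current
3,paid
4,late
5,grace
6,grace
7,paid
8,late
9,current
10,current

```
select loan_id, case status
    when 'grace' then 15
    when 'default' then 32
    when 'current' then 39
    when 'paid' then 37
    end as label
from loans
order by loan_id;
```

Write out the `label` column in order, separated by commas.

39, 37, NULL, 15, 15, 37, NULL, 39, 39

loan_id=2: status='current' → 39
loan_id=3: status='paid' → 37
loan_id=4: (no match → NULL) → NULL
loan_id=5: status='grace' → 15
loan_id=6: status='grace' → 15
loan_id=7: status='paid' → 37
loan_id=8: (no match → NULL) → NULL
loan_id=9: status='current' → 39
loan_id=10: status='current' → 39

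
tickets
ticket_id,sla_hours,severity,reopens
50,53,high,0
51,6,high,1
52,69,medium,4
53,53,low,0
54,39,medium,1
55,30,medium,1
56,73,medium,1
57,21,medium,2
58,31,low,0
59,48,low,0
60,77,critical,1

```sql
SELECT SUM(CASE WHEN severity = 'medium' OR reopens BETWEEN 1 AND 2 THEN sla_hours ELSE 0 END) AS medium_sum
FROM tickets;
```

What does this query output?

ticket_id=50: ✗
ticket_id=51: ✓ → 6
ticket_id=52: ✓ → 69
ticket_id=53: ✗
ticket_id=54: ✓ → 39
ticket_id=55: ✓ → 30
ticket_id=56: ✓ → 73
ticket_id=57: ✓ → 21
ticket_id=58: ✗
ticket_id=59: ✗
ticket_id=60: ✓ → 77
medium_sum = 6 + 69 + 39 + 30 + 73 + 21 + 77 = 315

315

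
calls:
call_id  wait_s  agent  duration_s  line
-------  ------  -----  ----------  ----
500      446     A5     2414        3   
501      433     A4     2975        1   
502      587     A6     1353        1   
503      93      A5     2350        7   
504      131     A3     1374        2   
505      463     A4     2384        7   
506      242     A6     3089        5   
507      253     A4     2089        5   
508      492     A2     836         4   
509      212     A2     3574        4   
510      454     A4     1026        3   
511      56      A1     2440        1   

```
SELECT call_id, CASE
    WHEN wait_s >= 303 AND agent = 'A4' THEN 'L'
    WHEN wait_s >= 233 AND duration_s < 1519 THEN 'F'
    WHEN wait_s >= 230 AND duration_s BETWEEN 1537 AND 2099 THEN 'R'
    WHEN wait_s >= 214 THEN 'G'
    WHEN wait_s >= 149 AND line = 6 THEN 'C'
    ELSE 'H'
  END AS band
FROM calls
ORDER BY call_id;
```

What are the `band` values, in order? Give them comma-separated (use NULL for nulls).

G, L, F, H, H, L, G, R, F, H, L, H

call_id=500: wait_s >= 214 → G
call_id=501: wait_s >= 303 AND agent = 'A4' → L
call_id=502: wait_s >= 233 AND duration_s < 1519 → F
call_id=503: ELSE → H
call_id=504: ELSE → H
call_id=505: wait_s >= 303 AND agent = 'A4' → L
call_id=506: wait_s >= 214 → G
call_id=507: wait_s >= 230 AND duration_s BETWEEN 1537 AND 2099 → R
call_id=508: wait_s >= 233 AND duration_s < 1519 → F
call_id=509: ELSE → H
call_id=510: wait_s >= 303 AND agent = 'A4' → L
call_id=511: ELSE → H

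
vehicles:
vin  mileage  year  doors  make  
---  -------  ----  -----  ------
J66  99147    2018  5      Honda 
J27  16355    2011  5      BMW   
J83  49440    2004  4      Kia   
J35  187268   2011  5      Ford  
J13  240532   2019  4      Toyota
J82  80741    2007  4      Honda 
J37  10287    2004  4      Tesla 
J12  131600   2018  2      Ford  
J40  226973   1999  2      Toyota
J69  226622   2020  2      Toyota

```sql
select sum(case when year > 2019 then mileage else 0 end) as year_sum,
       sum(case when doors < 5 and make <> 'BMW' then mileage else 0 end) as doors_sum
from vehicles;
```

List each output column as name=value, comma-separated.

year_sum=226622, doors_sum=966195

[year_sum: year > 2019]
vin=J66: ✗
vin=J27: ✗
vin=J83: ✗
vin=J35: ✗
vin=J13: ✗
vin=J82: ✗
vin=J37: ✗
vin=J12: ✗
vin=J40: ✗
vin=J69: ✓ → 226622
year_sum = 226622
—
[doors_sum: doors < 5 and make <> 'BMW']
vin=J66: ✗
vin=J27: ✗
vin=J83: ✓ → 49440
vin=J35: ✗
vin=J13: ✓ → 240532
vin=J82: ✓ → 80741
vin=J37: ✓ → 10287
vin=J12: ✓ → 131600
vin=J40: ✓ → 226973
vin=J69: ✓ → 226622
doors_sum = 49440 + 240532 + 80741 + 10287 + 131600 + 226973 + 226622 = 966195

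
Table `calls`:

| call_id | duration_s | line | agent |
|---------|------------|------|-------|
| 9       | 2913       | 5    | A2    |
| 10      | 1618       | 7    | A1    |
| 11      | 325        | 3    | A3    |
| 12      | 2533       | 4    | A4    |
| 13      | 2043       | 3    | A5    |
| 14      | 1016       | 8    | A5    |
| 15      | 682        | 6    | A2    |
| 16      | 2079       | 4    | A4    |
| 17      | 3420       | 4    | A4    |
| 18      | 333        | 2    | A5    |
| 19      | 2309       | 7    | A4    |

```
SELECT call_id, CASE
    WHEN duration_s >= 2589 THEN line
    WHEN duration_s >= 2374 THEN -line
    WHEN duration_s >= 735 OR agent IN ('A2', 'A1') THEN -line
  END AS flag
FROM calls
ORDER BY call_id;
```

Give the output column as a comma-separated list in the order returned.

5, -7, NULL, -4, -3, -8, -6, -4, 4, NULL, -7

call_id=9: duration_s >= 2589 → 5
call_id=10: duration_s >= 735 OR agent IN ('A2', 'A1') → -7
call_id=11: (no match → NULL) → NULL
call_id=12: duration_s >= 2374 → -4
call_id=13: duration_s >= 735 OR agent IN ('A2', 'A1') → -3
call_id=14: duration_s >= 735 OR agent IN ('A2', 'A1') → -8
call_id=15: duration_s >= 735 OR agent IN ('A2', 'A1') → -6
call_id=16: duration_s >= 735 OR agent IN ('A2', 'A1') → -4
call_id=17: duration_s >= 2589 → 4
call_id=18: (no match → NULL) → NULL
call_id=19: duration_s >= 735 OR agent IN ('A2', 'A1') → -7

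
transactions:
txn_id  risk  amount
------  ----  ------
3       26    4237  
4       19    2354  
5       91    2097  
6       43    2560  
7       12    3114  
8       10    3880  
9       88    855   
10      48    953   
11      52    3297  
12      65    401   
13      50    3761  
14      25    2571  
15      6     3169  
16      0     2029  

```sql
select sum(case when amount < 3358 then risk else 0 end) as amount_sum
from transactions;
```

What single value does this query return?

txn_id=3: ✗
txn_id=4: ✓ → 19
txn_id=5: ✓ → 91
txn_id=6: ✓ → 43
txn_id=7: ✓ → 12
txn_id=8: ✗
txn_id=9: ✓ → 88
txn_id=10: ✓ → 48
txn_id=11: ✓ → 52
txn_id=12: ✓ → 65
txn_id=13: ✗
txn_id=14: ✓ → 25
txn_id=15: ✓ → 6
txn_id=16: ✓ → 0
amount_sum = 19 + 91 + 43 + 12 + 88 + 48 + 52 + 65 + 25 + 6 = 449

449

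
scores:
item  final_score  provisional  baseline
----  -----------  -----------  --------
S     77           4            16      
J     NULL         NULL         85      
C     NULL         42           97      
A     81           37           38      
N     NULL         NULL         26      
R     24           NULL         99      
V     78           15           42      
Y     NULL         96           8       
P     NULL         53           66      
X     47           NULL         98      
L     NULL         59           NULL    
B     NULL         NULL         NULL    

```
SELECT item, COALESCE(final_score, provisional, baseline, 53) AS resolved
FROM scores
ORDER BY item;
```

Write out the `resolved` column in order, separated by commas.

item=A: final_score=81 → 81
item=B: final_score=NULL, provisional=NULL, baseline=NULL, → literal 53 → 53
item=C: final_score=NULL, provisional=42 → 42
item=J: final_score=NULL, provisional=NULL, baseline=85 → 85
item=L: final_score=NULL, provisional=59 → 59
item=N: final_score=NULL, provisional=NULL, baseline=26 → 26
item=P: final_score=NULL, provisional=53 → 53
item=R: final_score=24 → 24
item=S: final_score=77 → 77
item=V: final_score=78 → 78
item=X: final_score=47 → 47
item=Y: final_score=NULL, provisional=96 → 96

81, 53, 42, 85, 59, 26, 53, 24, 77, 78, 47, 96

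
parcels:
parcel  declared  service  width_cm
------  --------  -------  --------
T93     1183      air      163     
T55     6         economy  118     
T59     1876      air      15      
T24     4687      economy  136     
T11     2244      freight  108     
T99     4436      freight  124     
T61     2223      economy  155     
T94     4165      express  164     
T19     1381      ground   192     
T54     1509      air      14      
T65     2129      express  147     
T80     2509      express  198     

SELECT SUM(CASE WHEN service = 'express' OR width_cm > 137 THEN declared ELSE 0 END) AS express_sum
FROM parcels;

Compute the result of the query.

13590

parcel=T93: ✓ → 1183
parcel=T55: ✗
parcel=T59: ✗
parcel=T24: ✗
parcel=T11: ✗
parcel=T99: ✗
parcel=T61: ✓ → 2223
parcel=T94: ✓ → 4165
parcel=T19: ✓ → 1381
parcel=T54: ✗
parcel=T65: ✓ → 2129
parcel=T80: ✓ → 2509
express_sum = 1183 + 2223 + 4165 + 1381 + 2129 + 2509 = 13590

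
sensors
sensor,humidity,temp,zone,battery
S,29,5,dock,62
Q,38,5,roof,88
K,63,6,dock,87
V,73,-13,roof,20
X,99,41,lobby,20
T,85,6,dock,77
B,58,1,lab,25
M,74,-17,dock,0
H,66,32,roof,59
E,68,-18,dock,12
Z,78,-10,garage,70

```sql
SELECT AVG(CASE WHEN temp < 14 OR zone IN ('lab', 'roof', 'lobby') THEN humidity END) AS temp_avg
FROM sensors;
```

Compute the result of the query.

66.4545454545

sensor=S: ✓ → 29
sensor=Q: ✓ → 38
sensor=K: ✓ → 63
sensor=V: ✓ → 73
sensor=X: ✓ → 99
sensor=T: ✓ → 85
sensor=B: ✓ → 58
sensor=M: ✓ → 74
sensor=H: ✓ → 66
sensor=E: ✓ → 68
sensor=Z: ✓ → 78
temp_avg = (29 + 38 + 63 + 73 + 99 + 85 + 58 + 74 + 66 + 68 + 78) / 11 = 66.4545454545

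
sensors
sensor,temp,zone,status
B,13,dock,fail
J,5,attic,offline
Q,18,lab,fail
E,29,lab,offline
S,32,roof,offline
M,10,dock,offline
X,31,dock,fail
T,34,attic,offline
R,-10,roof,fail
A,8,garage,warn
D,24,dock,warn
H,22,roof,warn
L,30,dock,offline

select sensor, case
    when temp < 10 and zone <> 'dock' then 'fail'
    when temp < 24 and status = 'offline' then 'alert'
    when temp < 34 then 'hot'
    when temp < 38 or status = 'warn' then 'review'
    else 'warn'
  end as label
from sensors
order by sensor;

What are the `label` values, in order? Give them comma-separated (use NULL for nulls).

fail, hot, hot, hot, hot, fail, hot, alert, hot, fail, hot, review, hot

sensor=A: temp < 10 and zone <> 'dock' → fail
sensor=B: temp < 34 → hot
sensor=D: temp < 34 → hot
sensor=E: temp < 34 → hot
sensor=H: temp < 34 → hot
sensor=J: temp < 10 and zone <> 'dock' → fail
sensor=L: temp < 34 → hot
sensor=M: temp < 24 and status = 'offline' → alert
sensor=Q: temp < 34 → hot
sensor=R: temp < 10 and zone <> 'dock' → fail
sensor=S: temp < 34 → hot
sensor=T: temp < 38 or status = 'warn' → review
sensor=X: temp < 34 → hot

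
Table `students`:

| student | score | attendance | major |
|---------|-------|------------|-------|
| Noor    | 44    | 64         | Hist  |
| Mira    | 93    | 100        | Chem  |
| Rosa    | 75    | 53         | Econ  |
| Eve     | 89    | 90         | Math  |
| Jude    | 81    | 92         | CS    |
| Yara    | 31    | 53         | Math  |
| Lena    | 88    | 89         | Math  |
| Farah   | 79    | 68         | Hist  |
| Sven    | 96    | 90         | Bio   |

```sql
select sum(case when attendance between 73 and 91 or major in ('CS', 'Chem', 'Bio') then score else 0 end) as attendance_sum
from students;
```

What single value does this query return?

447

student=Noor: ✗
student=Mira: ✓ → 93
student=Rosa: ✗
student=Eve: ✓ → 89
student=Jude: ✓ → 81
student=Yara: ✗
student=Lena: ✓ → 88
student=Farah: ✗
student=Sven: ✓ → 96
attendance_sum = 93 + 89 + 81 + 88 + 96 = 447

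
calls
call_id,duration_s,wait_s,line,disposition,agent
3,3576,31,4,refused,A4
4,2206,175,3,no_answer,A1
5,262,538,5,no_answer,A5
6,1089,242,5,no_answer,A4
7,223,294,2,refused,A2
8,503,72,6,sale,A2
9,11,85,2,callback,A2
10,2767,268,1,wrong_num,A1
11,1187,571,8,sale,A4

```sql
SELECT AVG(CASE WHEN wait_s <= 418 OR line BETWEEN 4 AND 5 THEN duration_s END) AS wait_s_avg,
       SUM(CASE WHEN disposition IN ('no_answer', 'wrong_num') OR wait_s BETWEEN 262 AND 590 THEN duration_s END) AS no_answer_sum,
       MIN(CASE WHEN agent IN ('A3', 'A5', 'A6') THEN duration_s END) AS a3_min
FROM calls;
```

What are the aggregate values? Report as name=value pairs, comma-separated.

wait_s_avg=1329.625, no_answer_sum=7734, a3_min=262

[wait_s_avg: wait_s <= 418 OR line BETWEEN 4 AND 5]
call_id=3: ✓ → 3576
call_id=4: ✓ → 2206
call_id=5: ✓ → 262
call_id=6: ✓ → 1089
call_id=7: ✓ → 223
call_id=8: ✓ → 503
call_id=9: ✓ → 11
call_id=10: ✓ → 2767
call_id=11: ✗
wait_s_avg = (3576 + 2206 + 262 + 1089 + 223 + 503 + 11 + 2767) / 8 = 1329.625
—
[no_answer_sum: disposition IN ('no_answer', 'wrong_num') OR wait_s BETWEEN 262 AND 590]
call_id=3: ✗
call_id=4: ✓ → 2206
call_id=5: ✓ → 262
call_id=6: ✓ → 1089
call_id=7: ✓ → 223
call_id=8: ✗
call_id=9: ✗
call_id=10: ✓ → 2767
call_id=11: ✓ → 1187
no_answer_sum = 2206 + 262 + 1089 + 223 + 2767 + 1187 = 7734
—
[a3_min: agent IN ('A3', 'A5', 'A6')]
call_id=3: ✗
call_id=4: ✗
call_id=5: ✓ → 262
call_id=6: ✗
call_id=7: ✗
call_id=8: ✗
call_id=9: ✗
call_id=10: ✗
call_id=11: ✗
a3_min = MIN(262) = 262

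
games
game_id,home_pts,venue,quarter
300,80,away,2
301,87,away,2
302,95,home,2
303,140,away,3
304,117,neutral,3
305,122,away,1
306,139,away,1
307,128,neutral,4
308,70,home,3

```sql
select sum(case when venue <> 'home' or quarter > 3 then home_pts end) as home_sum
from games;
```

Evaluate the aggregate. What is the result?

game_id=300: ✓ → 80
game_id=301: ✓ → 87
game_id=302: ✗
game_id=303: ✓ → 140
game_id=304: ✓ → 117
game_id=305: ✓ → 122
game_id=306: ✓ → 139
game_id=307: ✓ → 128
game_id=308: ✗
home_sum = 80 + 87 + 140 + 117 + 122 + 139 + 128 = 813

813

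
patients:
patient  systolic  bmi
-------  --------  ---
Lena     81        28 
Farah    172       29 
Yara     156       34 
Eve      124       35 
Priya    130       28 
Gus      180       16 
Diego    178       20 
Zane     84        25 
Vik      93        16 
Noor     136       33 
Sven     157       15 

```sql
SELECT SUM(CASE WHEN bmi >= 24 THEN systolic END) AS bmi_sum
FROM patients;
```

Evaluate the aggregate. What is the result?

883

patient=Lena: ✓ → 81
patient=Farah: ✓ → 172
patient=Yara: ✓ → 156
patient=Eve: ✓ → 124
patient=Priya: ✓ → 130
patient=Gus: ✗
patient=Diego: ✗
patient=Zane: ✓ → 84
patient=Vik: ✗
patient=Noor: ✓ → 136
patient=Sven: ✗
bmi_sum = 81 + 172 + 156 + 124 + 130 + 84 + 136 = 883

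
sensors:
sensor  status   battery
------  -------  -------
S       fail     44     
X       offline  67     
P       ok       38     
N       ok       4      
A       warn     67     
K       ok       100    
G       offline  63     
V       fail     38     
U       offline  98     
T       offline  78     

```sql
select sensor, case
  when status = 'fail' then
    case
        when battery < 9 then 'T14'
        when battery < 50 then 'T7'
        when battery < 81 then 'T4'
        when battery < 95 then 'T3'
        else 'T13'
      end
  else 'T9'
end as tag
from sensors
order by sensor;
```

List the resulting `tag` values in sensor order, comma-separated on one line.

T9, T9, T9, T9, T9, T7, T9, T9, T7, T9

sensor=A: status='warn' → outer ELSE → T9
sensor=G: status='offline' → outer ELSE → T9
sensor=K: status='ok' → outer ELSE → T9
sensor=N: status='ok' → outer ELSE → T9
sensor=P: status='ok' → outer ELSE → T9
sensor=S: status='fail' → inner[battery < 50] → T7
sensor=T: status='offline' → outer ELSE → T9
sensor=U: status='offline' → outer ELSE → T9
sensor=V: status='fail' → inner[battery < 50] → T7
sensor=X: status='offline' → outer ELSE → T9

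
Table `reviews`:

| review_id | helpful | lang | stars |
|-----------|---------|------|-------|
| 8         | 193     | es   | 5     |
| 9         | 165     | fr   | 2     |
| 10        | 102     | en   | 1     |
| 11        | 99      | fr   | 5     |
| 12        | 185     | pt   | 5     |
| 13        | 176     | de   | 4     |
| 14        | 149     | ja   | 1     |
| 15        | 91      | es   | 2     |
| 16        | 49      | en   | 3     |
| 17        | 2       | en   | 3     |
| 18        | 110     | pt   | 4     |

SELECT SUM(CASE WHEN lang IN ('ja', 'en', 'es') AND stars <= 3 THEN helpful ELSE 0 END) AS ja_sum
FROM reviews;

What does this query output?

393

review_id=8: ✗
review_id=9: ✗
review_id=10: ✓ → 102
review_id=11: ✗
review_id=12: ✗
review_id=13: ✗
review_id=14: ✓ → 149
review_id=15: ✓ → 91
review_id=16: ✓ → 49
review_id=17: ✓ → 2
review_id=18: ✗
ja_sum = 102 + 149 + 91 + 49 + 2 = 393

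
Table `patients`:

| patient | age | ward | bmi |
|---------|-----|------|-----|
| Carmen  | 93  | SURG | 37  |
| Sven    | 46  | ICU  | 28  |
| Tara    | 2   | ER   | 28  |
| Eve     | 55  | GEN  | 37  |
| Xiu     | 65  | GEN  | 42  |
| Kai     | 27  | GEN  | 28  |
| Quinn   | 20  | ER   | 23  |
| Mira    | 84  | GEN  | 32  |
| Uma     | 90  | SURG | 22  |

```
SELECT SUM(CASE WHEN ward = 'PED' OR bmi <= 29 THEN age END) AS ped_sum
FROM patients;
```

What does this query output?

patient=Carmen: ✗
patient=Sven: ✓ → 46
patient=Tara: ✓ → 2
patient=Eve: ✗
patient=Xiu: ✗
patient=Kai: ✓ → 27
patient=Quinn: ✓ → 20
patient=Mira: ✗
patient=Uma: ✓ → 90
ped_sum = 46 + 2 + 27 + 20 + 90 = 185

185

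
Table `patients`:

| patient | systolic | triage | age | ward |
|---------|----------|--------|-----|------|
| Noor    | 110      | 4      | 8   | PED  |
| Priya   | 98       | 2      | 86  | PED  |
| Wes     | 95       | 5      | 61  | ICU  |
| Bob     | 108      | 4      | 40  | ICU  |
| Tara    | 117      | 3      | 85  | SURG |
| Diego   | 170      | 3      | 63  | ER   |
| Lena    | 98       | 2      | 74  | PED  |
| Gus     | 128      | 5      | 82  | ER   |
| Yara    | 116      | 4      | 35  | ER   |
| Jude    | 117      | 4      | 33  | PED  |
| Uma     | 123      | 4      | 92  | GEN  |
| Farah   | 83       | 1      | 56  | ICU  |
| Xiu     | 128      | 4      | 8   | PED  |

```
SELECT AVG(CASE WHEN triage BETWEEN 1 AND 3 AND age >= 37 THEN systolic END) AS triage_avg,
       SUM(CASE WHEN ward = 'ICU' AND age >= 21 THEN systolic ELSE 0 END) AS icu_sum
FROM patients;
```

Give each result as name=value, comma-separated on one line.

triage_avg=113.2, icu_sum=286

[triage_avg: triage BETWEEN 1 AND 3 AND age >= 37]
patient=Noor: ✗
patient=Priya: ✓ → 98
patient=Wes: ✗
patient=Bob: ✗
patient=Tara: ✓ → 117
patient=Diego: ✓ → 170
patient=Lena: ✓ → 98
patient=Gus: ✗
patient=Yara: ✗
patient=Jude: ✗
patient=Uma: ✗
patient=Farah: ✓ → 83
patient=Xiu: ✗
triage_avg = (98 + 117 + 170 + 98 + 83) / 5 = 113.2
—
[icu_sum: ward = 'ICU' AND age >= 21]
patient=Noor: ✗
patient=Priya: ✗
patient=Wes: ✓ → 95
patient=Bob: ✓ → 108
patient=Tara: ✗
patient=Diego: ✗
patient=Lena: ✗
patient=Gus: ✗
patient=Yara: ✗
patient=Jude: ✗
patient=Uma: ✗
patient=Farah: ✓ → 83
patient=Xiu: ✗
icu_sum = 95 + 108 + 83 = 286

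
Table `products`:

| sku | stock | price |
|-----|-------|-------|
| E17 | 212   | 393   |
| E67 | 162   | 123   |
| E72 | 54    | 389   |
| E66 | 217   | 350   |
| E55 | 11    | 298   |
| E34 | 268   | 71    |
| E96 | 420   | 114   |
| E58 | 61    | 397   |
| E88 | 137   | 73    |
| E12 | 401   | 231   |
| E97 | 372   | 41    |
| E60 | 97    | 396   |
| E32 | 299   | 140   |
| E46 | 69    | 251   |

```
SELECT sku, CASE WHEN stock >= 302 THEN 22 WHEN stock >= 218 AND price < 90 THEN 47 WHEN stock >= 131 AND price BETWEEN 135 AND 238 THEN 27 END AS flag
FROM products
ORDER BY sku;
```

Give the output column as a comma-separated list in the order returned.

22, NULL, 27, 47, NULL, NULL, NULL, NULL, NULL, NULL, NULL, NULL, 22, 22

sku=E12: stock >= 302 → 22
sku=E17: (no match → NULL) → NULL
sku=E32: stock >= 131 AND price BETWEEN 135 AND 238 → 27
sku=E34: stock >= 218 AND price < 90 → 47
sku=E46: (no match → NULL) → NULL
sku=E55: (no match → NULL) → NULL
sku=E58: (no match → NULL) → NULL
sku=E60: (no match → NULL) → NULL
sku=E66: (no match → NULL) → NULL
sku=E67: (no match → NULL) → NULL
sku=E72: (no match → NULL) → NULL
sku=E88: (no match → NULL) → NULL
sku=E96: stock >= 302 → 22
sku=E97: stock >= 302 → 22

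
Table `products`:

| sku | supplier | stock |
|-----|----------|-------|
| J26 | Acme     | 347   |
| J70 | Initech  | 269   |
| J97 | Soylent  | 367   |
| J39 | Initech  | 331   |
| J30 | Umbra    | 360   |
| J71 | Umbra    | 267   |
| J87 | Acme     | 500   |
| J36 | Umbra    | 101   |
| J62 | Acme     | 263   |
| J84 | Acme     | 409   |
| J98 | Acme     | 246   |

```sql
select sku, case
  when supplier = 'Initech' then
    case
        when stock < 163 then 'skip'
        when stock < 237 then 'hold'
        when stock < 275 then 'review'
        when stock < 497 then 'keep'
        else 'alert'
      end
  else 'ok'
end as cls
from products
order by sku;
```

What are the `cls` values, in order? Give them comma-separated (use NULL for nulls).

sku=J26: supplier='Acme' → outer ELSE → ok
sku=J30: supplier='Umbra' → outer ELSE → ok
sku=J36: supplier='Umbra' → outer ELSE → ok
sku=J39: supplier='Initech' → inner[stock < 497] → keep
sku=J62: supplier='Acme' → outer ELSE → ok
sku=J70: supplier='Initech' → inner[stock < 275] → review
sku=J71: supplier='Umbra' → outer ELSE → ok
sku=J84: supplier='Acme' → outer ELSE → ok
sku=J87: supplier='Acme' → outer ELSE → ok
sku=J97: supplier='Soylent' → outer ELSE → ok
sku=J98: supplier='Acme' → outer ELSE → ok

ok, ok, ok, keep, ok, review, ok, ok, ok, ok, ok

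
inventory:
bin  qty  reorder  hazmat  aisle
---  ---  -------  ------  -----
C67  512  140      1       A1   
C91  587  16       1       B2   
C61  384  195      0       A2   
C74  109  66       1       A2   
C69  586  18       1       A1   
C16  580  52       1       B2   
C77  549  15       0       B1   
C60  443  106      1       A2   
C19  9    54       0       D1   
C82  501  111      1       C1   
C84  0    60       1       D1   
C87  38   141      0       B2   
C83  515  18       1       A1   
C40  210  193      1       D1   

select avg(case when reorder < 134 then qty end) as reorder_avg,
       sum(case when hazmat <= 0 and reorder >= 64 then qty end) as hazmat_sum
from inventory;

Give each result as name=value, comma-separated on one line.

[reorder_avg: reorder < 134]
bin=C67: ✗
bin=C91: ✓ → 587
bin=C61: ✗
bin=C74: ✓ → 109
bin=C69: ✓ → 586
bin=C16: ✓ → 580
bin=C77: ✓ → 549
bin=C60: ✓ → 443
bin=C19: ✓ → 9
bin=C82: ✓ → 501
bin=C84: ✓ → 0
bin=C87: ✗
bin=C83: ✓ → 515
bin=C40: ✗
reorder_avg = (587 + 109 + 586 + 580 + 549 + 443 + 9 + 501 + 0 + 515) / 10 = 387.9
—
[hazmat_sum: hazmat <= 0 and reorder >= 64]
bin=C67: ✗
bin=C91: ✗
bin=C61: ✓ → 384
bin=C74: ✗
bin=C69: ✗
bin=C16: ✗
bin=C77: ✗
bin=C60: ✗
bin=C19: ✗
bin=C82: ✗
bin=C84: ✗
bin=C87: ✓ → 38
bin=C83: ✗
bin=C40: ✗
hazmat_sum = 384 + 38 = 422

reorder_avg=387.9, hazmat_sum=422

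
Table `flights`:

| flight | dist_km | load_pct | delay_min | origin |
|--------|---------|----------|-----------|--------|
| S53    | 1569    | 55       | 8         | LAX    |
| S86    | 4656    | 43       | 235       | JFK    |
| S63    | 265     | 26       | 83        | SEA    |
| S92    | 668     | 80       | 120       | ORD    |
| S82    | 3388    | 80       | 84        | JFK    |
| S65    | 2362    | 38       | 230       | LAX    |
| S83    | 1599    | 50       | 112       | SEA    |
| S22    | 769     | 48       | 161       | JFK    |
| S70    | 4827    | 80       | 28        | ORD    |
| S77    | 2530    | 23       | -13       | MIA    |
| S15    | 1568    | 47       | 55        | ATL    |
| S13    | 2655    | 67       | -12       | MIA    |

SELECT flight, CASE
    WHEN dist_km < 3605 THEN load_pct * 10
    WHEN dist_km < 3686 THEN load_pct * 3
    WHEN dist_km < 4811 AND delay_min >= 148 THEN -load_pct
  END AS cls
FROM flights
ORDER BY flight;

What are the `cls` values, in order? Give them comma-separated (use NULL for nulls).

670, 470, 480, 550, 260, 380, NULL, 230, 800, 500, -43, 800

flight=S13: dist_km < 3605 → 670
flight=S15: dist_km < 3605 → 470
flight=S22: dist_km < 3605 → 480
flight=S53: dist_km < 3605 → 550
flight=S63: dist_km < 3605 → 260
flight=S65: dist_km < 3605 → 380
flight=S70: (no match → NULL) → NULL
flight=S77: dist_km < 3605 → 230
flight=S82: dist_km < 3605 → 800
flight=S83: dist_km < 3605 → 500
flight=S86: dist_km < 4811 AND delay_min >= 148 → -43
flight=S92: dist_km < 3605 → 800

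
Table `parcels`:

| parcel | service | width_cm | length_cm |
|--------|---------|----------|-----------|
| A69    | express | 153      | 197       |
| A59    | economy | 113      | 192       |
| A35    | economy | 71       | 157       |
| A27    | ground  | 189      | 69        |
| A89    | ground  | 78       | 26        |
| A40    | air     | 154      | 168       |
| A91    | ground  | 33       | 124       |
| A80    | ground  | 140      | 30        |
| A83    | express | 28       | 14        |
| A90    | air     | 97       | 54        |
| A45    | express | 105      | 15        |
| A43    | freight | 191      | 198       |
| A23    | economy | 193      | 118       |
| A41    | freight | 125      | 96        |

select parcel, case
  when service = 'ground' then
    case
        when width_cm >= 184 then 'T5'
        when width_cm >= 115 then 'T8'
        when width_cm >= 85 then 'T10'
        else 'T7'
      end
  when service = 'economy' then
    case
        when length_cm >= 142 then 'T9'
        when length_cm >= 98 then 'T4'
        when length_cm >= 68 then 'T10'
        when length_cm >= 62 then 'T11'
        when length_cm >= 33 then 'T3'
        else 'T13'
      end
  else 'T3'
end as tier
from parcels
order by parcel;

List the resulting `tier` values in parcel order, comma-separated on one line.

parcel=A23: service='economy' → inner[length_cm >= 98] → T4
parcel=A27: service='ground' → inner[width_cm >= 184] → T5
parcel=A35: service='economy' → inner[length_cm >= 142] → T9
parcel=A40: service='air' → outer ELSE → T3
parcel=A41: service='freight' → outer ELSE → T3
parcel=A43: service='freight' → outer ELSE → T3
parcel=A45: service='express' → outer ELSE → T3
parcel=A59: service='economy' → inner[length_cm >= 142] → T9
parcel=A69: service='express' → outer ELSE → T3
parcel=A80: service='ground' → inner[width_cm >= 115] → T8
parcel=A83: service='express' → outer ELSE → T3
parcel=A89: service='ground' → inner[ELSE] → T7
parcel=A90: service='air' → outer ELSE → T3
parcel=A91: service='ground' → inner[ELSE] → T7

T4, T5, T9, T3, T3, T3, T3, T9, T3, T8, T3, T7, T3, T7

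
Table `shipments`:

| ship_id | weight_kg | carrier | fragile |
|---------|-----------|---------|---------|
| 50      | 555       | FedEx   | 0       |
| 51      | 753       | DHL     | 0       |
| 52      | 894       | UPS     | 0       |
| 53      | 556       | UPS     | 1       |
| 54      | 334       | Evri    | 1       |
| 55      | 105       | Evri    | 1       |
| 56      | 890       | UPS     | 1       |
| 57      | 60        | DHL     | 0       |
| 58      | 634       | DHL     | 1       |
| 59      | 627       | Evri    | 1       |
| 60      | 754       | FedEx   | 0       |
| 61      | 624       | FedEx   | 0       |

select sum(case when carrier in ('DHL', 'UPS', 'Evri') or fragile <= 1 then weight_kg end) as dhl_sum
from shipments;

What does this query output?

ship_id=50: ✓ → 555
ship_id=51: ✓ → 753
ship_id=52: ✓ → 894
ship_id=53: ✓ → 556
ship_id=54: ✓ → 334
ship_id=55: ✓ → 105
ship_id=56: ✓ → 890
ship_id=57: ✓ → 60
ship_id=58: ✓ → 634
ship_id=59: ✓ → 627
ship_id=60: ✓ → 754
ship_id=61: ✓ → 624
dhl_sum = 555 + 753 + 894 + 556 + 334 + 105 + 890 + 60 + 634 + 627 + 754 + 624 = 6786

6786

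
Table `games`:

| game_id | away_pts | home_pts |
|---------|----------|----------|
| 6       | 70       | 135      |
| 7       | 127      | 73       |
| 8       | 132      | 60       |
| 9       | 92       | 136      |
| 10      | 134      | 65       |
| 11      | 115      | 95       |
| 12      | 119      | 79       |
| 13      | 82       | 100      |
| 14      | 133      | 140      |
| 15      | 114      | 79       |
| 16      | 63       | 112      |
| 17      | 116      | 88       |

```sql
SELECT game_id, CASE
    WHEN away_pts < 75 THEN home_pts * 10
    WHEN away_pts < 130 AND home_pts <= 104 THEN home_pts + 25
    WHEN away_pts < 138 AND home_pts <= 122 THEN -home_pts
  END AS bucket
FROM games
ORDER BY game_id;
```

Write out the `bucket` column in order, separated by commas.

1350, 98, -60, NULL, -65, 120, 104, 125, NULL, 104, 1120, 113

game_id=6: away_pts < 75 → 1350
game_id=7: away_pts < 130 AND home_pts <= 104 → 98
game_id=8: away_pts < 138 AND home_pts <= 122 → -60
game_id=9: (no match → NULL) → NULL
game_id=10: away_pts < 138 AND home_pts <= 122 → -65
game_id=11: away_pts < 130 AND home_pts <= 104 → 120
game_id=12: away_pts < 130 AND home_pts <= 104 → 104
game_id=13: away_pts < 130 AND home_pts <= 104 → 125
game_id=14: (no match → NULL) → NULL
game_id=15: away_pts < 130 AND home_pts <= 104 → 104
game_id=16: away_pts < 75 → 1120
game_id=17: away_pts < 130 AND home_pts <= 104 → 113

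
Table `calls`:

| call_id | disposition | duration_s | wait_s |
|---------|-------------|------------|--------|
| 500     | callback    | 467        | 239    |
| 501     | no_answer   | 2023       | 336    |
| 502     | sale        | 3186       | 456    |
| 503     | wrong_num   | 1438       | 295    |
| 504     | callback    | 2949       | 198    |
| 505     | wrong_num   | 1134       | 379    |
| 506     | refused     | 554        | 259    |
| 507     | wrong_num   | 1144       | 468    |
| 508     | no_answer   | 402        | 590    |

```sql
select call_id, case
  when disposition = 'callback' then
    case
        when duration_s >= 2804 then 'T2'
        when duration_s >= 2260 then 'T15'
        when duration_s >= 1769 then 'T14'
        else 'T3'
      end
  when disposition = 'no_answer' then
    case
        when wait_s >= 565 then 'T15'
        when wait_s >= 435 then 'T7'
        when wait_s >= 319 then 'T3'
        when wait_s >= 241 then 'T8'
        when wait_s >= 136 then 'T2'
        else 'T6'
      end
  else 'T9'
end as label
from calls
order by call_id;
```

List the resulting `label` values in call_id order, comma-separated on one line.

call_id=500: disposition='callback' → inner[ELSE] → T3
call_id=501: disposition='no_answer' → inner[wait_s >= 319] → T3
call_id=502: disposition='sale' → outer ELSE → T9
call_id=503: disposition='wrong_num' → outer ELSE → T9
call_id=504: disposition='callback' → inner[duration_s >= 2804] → T2
call_id=505: disposition='wrong_num' → outer ELSE → T9
call_id=506: disposition='refused' → outer ELSE → T9
call_id=507: disposition='wrong_num' → outer ELSE → T9
call_id=508: disposition='no_answer' → inner[wait_s >= 565] → T15

T3, T3, T9, T9, T2, T9, T9, T9, T15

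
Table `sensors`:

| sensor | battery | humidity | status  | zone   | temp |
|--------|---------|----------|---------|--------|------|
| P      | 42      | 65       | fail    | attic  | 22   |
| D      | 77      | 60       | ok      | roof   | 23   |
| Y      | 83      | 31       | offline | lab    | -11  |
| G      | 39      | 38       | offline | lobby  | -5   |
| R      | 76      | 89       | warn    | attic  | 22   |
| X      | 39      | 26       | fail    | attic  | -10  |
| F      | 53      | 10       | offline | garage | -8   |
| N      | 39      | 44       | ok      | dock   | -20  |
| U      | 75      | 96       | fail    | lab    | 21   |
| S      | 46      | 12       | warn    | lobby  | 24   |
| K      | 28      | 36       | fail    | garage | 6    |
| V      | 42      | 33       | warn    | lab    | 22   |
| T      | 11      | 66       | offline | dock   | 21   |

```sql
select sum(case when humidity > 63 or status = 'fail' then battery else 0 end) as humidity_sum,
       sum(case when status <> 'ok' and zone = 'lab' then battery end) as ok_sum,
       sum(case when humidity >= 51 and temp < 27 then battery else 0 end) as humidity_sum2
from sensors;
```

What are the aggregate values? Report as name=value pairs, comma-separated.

humidity_sum=271, ok_sum=200, humidity_sum2=281

[humidity_sum: humidity > 63 or status = 'fail']
sensor=P: ✓ → 42
sensor=D: ✗
sensor=Y: ✗
sensor=G: ✗
sensor=R: ✓ → 76
sensor=X: ✓ → 39
sensor=F: ✗
sensor=N: ✗
sensor=U: ✓ → 75
sensor=S: ✗
sensor=K: ✓ → 28
sensor=V: ✗
sensor=T: ✓ → 11
humidity_sum = 42 + 76 + 39 + 75 + 28 + 11 = 271
—
[ok_sum: status <> 'ok' and zone = 'lab']
sensor=P: ✗
sensor=D: ✗
sensor=Y: ✓ → 83
sensor=G: ✗
sensor=R: ✗
sensor=X: ✗
sensor=F: ✗
sensor=N: ✗
sensor=U: ✓ → 75
sensor=S: ✗
sensor=K: ✗
sensor=V: ✓ → 42
sensor=T: ✗
ok_sum = 83 + 75 + 42 = 200
—
[humidity_sum2: humidity >= 51 and temp < 27]
sensor=P: ✓ → 42
sensor=D: ✓ → 77
sensor=Y: ✗
sensor=G: ✗
sensor=R: ✓ → 76
sensor=X: ✗
sensor=F: ✗
sensor=N: ✗
sensor=U: ✓ → 75
sensor=S: ✗
sensor=K: ✗
sensor=V: ✗
sensor=T: ✓ → 11
humidity_sum2 = 42 + 77 + 76 + 75 + 11 = 281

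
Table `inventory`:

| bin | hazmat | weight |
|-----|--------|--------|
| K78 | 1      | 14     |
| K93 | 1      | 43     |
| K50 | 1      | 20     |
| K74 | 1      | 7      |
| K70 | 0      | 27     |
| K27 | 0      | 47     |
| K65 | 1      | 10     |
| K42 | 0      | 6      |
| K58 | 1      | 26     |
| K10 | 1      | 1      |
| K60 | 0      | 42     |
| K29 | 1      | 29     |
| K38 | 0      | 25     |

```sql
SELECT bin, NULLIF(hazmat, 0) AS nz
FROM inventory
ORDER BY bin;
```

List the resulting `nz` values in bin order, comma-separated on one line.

bin=K10: hazmat=1 vs 0: differ → 1
bin=K27: hazmat=0 vs 0: equal → NULL
bin=K29: hazmat=1 vs 0: differ → 1
bin=K38: hazmat=0 vs 0: equal → NULL
bin=K42: hazmat=0 vs 0: equal → NULL
bin=K50: hazmat=1 vs 0: differ → 1
bin=K58: hazmat=1 vs 0: differ → 1
bin=K60: hazmat=0 vs 0: equal → NULL
bin=K65: hazmat=1 vs 0: differ → 1
bin=K70: hazmat=0 vs 0: equal → NULL
bin=K74: hazmat=1 vs 0: differ → 1
bin=K78: hazmat=1 vs 0: differ → 1
bin=K93: hazmat=1 vs 0: differ → 1

1, NULL, 1, NULL, NULL, 1, 1, NULL, 1, NULL, 1, 1, 1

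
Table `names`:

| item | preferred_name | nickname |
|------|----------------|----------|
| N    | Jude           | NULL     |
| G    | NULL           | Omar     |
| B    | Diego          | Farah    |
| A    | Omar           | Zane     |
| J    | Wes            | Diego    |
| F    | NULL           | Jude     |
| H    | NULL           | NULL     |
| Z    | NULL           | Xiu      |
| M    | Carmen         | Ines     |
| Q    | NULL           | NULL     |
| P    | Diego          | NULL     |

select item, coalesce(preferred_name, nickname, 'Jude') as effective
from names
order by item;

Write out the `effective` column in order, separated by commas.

item=A: preferred_name=Omar → Omar
item=B: preferred_name=Diego → Diego
item=F: preferred_name=NULL, nickname=Jude → Jude
item=G: preferred_name=NULL, nickname=Omar → Omar
item=H: preferred_name=NULL, nickname=NULL, → literal Jude → Jude
item=J: preferred_name=Wes → Wes
item=M: preferred_name=Carmen → Carmen
item=N: preferred_name=Jude → Jude
item=P: preferred_name=Diego → Diego
item=Q: preferred_name=NULL, nickname=NULL, → literal Jude → Jude
item=Z: preferred_name=NULL, nickname=Xiu → Xiu

Omar, Diego, Jude, Omar, Jude, Wes, Carmen, Jude, Diego, Jude, Xiu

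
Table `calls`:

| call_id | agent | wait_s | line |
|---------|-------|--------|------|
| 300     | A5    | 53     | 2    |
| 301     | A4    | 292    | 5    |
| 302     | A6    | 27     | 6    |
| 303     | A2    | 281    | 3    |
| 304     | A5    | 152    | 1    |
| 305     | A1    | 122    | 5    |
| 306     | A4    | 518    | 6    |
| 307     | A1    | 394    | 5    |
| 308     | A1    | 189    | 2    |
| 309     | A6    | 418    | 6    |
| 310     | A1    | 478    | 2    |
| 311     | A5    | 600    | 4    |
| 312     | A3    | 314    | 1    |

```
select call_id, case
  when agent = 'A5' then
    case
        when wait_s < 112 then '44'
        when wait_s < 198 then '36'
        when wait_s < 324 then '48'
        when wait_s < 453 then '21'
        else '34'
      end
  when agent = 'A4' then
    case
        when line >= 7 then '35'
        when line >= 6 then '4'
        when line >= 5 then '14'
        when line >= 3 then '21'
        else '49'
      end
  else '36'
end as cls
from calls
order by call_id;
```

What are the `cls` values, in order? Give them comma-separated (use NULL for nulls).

44, 14, 36, 36, 36, 36, 4, 36, 36, 36, 36, 34, 36

call_id=300: agent='A5' → inner[wait_s < 112] → 44
call_id=301: agent='A4' → inner[line >= 5] → 14
call_id=302: agent='A6' → outer ELSE → 36
call_id=303: agent='A2' → outer ELSE → 36
call_id=304: agent='A5' → inner[wait_s < 198] → 36
call_id=305: agent='A1' → outer ELSE → 36
call_id=306: agent='A4' → inner[line >= 6] → 4
call_id=307: agent='A1' → outer ELSE → 36
call_id=308: agent='A1' → outer ELSE → 36
call_id=309: agent='A6' → outer ELSE → 36
call_id=310: agent='A1' → outer ELSE → 36
call_id=311: agent='A5' → inner[ELSE] → 34
call_id=312: agent='A3' → outer ELSE → 36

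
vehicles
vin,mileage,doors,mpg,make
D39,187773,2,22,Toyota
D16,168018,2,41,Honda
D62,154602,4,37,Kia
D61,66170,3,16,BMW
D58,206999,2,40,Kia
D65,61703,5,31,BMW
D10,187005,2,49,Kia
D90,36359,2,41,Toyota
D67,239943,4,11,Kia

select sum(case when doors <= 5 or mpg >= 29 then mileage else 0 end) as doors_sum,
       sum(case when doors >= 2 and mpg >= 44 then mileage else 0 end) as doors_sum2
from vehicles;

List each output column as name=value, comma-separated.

doors_sum=1308572, doors_sum2=187005

[doors_sum: doors <= 5 or mpg >= 29]
vin=D39: ✓ → 187773
vin=D16: ✓ → 168018
vin=D62: ✓ → 154602
vin=D61: ✓ → 66170
vin=D58: ✓ → 206999
vin=D65: ✓ → 61703
vin=D10: ✓ → 187005
vin=D90: ✓ → 36359
vin=D67: ✓ → 239943
doors_sum = 187773 + 168018 + 154602 + 66170 + 206999 + 61703 + 187005 + 36359 + 239943 = 1308572
—
[doors_sum2: doors >= 2 and mpg >= 44]
vin=D39: ✗
vin=D16: ✗
vin=D62: ✗
vin=D61: ✗
vin=D58: ✗
vin=D65: ✗
vin=D10: ✓ → 187005
vin=D90: ✗
vin=D67: ✗
doors_sum2 = 187005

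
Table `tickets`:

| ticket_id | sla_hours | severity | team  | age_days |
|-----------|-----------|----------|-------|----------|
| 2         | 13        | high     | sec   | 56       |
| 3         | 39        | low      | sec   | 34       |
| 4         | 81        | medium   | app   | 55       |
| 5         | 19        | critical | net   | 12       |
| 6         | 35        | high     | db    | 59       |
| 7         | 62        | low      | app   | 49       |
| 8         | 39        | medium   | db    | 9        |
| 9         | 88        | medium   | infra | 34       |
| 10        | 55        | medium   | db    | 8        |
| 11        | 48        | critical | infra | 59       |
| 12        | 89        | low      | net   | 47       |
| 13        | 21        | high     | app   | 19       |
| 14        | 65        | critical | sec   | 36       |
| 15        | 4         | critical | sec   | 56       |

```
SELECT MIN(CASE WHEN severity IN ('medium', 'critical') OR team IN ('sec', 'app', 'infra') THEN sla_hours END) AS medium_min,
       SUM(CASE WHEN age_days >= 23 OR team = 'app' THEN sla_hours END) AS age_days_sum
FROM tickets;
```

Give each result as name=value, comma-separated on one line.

[medium_min: severity IN ('medium', 'critical') OR team IN ('sec', 'app', 'infra')]
ticket_id=2: ✓ → 13
ticket_id=3: ✓ → 39
ticket_id=4: ✓ → 81
ticket_id=5: ✓ → 19
ticket_id=6: ✗
ticket_id=7: ✓ → 62
ticket_id=8: ✓ → 39
ticket_id=9: ✓ → 88
ticket_id=10: ✓ → 55
ticket_id=11: ✓ → 48
ticket_id=12: ✗
ticket_id=13: ✓ → 21
ticket_id=14: ✓ → 65
ticket_id=15: ✓ → 4
medium_min = MIN(13, 39, 81, 19, 62, 39, 88, 55, 48, 21, 65, 4) = 4
—
[age_days_sum: age_days >= 23 OR team = 'app']
ticket_id=2: ✓ → 13
ticket_id=3: ✓ → 39
ticket_id=4: ✓ → 81
ticket_id=5: ✗
ticket_id=6: ✓ → 35
ticket_id=7: ✓ → 62
ticket_id=8: ✗
ticket_id=9: ✓ → 88
ticket_id=10: ✗
ticket_id=11: ✓ → 48
ticket_id=12: ✓ → 89
ticket_id=13: ✓ → 21
ticket_id=14: ✓ → 65
ticket_id=15: ✓ → 4
age_days_sum = 13 + 39 + 81 + 35 + 62 + 88 + 48 + 89 + 21 + 65 + 4 = 545

medium_min=4, age_days_sum=545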